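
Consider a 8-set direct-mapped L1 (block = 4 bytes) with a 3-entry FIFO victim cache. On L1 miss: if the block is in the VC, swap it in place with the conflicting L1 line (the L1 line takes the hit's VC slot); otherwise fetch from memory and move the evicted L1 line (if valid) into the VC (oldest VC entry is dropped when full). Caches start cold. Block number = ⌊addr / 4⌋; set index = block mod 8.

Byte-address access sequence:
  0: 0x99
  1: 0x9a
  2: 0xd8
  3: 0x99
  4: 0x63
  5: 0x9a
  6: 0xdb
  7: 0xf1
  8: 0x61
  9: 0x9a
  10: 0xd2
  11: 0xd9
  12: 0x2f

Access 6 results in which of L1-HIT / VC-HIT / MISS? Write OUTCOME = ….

OUTCOME = VC-HIT

#0 0x99→b38/s6 MISS; vc=[]
#1 0x9a→b38/s6 L1-HIT; vc=[]
#2 0xd8→b54/s6 MISS; vc=[38]
#3 0x99→b38/s6 VC-HIT; vc=[54]
#4 0x63→b24/s0 MISS; vc=[54]
#5 0x9a→b38/s6 L1-HIT; vc=[54]
#6 0xdb→b54/s6 VC-HIT; vc=[38]
#7 0xf1→b60/s4 MISS; vc=[38]
#8 0x61→b24/s0 L1-HIT; vc=[38]
#9 0x9a→b38/s6 VC-HIT; vc=[54]
#10 0xd2→b52/s4 MISS; vc=[54,60]
#11 0xd9→b54/s6 VC-HIT; vc=[38,60]
#12 0x2f→b11/s3 MISS; vc=[38,60]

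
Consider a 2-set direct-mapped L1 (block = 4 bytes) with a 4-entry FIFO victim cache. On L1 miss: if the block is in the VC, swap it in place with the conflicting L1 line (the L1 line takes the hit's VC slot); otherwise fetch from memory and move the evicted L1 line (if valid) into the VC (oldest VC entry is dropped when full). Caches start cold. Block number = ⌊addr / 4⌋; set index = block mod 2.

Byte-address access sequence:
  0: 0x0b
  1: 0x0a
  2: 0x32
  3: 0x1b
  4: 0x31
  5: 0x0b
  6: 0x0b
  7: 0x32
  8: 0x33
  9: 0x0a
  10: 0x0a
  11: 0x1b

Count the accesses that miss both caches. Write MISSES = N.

MISSES = 3

0: 0xb (blk 2, set 0) → MISS  vc=[]
1: 0xa (blk 2, set 0) → L1-HIT  vc=[]
2: 0x32 (blk 12, set 0) → MISS  vc=[2]
3: 0x1b (blk 6, set 0) → MISS  vc=[2, 12]
4: 0x31 (blk 12, set 0) → VC-HIT  vc=[2, 6]
5: 0xb (blk 2, set 0) → VC-HIT  vc=[12, 6]
6: 0xb (blk 2, set 0) → L1-HIT  vc=[12, 6]
7: 0x32 (blk 12, set 0) → VC-HIT  vc=[2, 6]
8: 0x33 (blk 12, set 0) → L1-HIT  vc=[2, 6]
9: 0xa (blk 2, set 0) → VC-HIT  vc=[12, 6]
10: 0xa (blk 2, set 0) → L1-HIT  vc=[12, 6]
11: 0x1b (blk 6, set 0) → VC-HIT  vc=[12, 2]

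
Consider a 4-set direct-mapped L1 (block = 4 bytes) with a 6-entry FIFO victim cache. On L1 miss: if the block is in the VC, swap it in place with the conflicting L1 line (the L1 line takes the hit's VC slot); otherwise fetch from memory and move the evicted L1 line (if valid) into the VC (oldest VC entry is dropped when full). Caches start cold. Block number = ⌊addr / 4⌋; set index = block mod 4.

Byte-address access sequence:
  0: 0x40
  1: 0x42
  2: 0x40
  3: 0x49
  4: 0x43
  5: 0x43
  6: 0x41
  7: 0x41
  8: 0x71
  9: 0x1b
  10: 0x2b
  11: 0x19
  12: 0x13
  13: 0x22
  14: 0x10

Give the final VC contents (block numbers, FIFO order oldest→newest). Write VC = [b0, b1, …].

VC = [16, 18, 10, 28, 8]

  [0] addr=0x40 blk=16 s=0: MISS | VC []
  [1] addr=0x42 blk=16 s=0: L1-HIT | VC []
  [2] addr=0x40 blk=16 s=0: L1-HIT | VC []
  [3] addr=0x49 blk=18 s=2: MISS | VC []
  [4] addr=0x43 blk=16 s=0: L1-HIT | VC []
  [5] addr=0x43 blk=16 s=0: L1-HIT | VC []
  [6] addr=0x41 blk=16 s=0: L1-HIT | VC []
  [7] addr=0x41 blk=16 s=0: L1-HIT | VC []
  [8] addr=0x71 blk=28 s=0: MISS | VC [16]
  [9] addr=0x1b blk=6 s=2: MISS | VC [16, 18]
  [10] addr=0x2b blk=10 s=2: MISS | VC [16, 18, 6]
  [11] addr=0x19 blk=6 s=2: VC-HIT | VC [16, 18, 10]
  [12] addr=0x13 blk=4 s=0: MISS | VC [16, 18, 10, 28]
  [13] addr=0x22 blk=8 s=0: MISS | VC [16, 18, 10, 28, 4]
  [14] addr=0x10 blk=4 s=0: VC-HIT | VC [16, 18, 10, 28, 8]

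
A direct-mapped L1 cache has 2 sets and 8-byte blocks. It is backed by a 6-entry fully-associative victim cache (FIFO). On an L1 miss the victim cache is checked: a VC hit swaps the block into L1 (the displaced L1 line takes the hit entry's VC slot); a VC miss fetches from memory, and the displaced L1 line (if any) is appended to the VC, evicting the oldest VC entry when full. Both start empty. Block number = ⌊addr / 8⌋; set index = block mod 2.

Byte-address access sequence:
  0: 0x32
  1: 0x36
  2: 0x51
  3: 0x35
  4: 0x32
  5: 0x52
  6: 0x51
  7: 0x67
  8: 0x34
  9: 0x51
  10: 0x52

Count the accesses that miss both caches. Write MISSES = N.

MISSES = 3

  [0] addr=0x32 blk=6 s=0: MISS | VC []
  [1] addr=0x36 blk=6 s=0: L1-HIT | VC []
  [2] addr=0x51 blk=10 s=0: MISS | VC [6]
  [3] addr=0x35 blk=6 s=0: VC-HIT | VC [10]
  [4] addr=0x32 blk=6 s=0: L1-HIT | VC [10]
  [5] addr=0x52 blk=10 s=0: VC-HIT | VC [6]
  [6] addr=0x51 blk=10 s=0: L1-HIT | VC [6]
  [7] addr=0x67 blk=12 s=0: MISS | VC [6, 10]
  [8] addr=0x34 blk=6 s=0: VC-HIT | VC [12, 10]
  [9] addr=0x51 blk=10 s=0: VC-HIT | VC [12, 6]
  [10] addr=0x52 blk=10 s=0: L1-HIT | VC [12, 6]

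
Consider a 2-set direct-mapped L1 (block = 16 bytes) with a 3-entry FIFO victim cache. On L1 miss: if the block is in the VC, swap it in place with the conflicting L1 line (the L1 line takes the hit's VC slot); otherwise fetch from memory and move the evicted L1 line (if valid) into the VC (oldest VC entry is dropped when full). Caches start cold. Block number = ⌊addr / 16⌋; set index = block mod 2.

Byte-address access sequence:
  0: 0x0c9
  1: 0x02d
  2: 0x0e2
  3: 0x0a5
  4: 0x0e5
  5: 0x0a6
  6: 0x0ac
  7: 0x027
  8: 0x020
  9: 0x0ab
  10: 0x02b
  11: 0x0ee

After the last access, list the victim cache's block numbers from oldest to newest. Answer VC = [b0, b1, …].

  [0] addr=0xc9 blk=12 s=0: MISS | VC []
  [1] addr=0x2d blk=2 s=0: MISS | VC [12]
  [2] addr=0xe2 blk=14 s=0: MISS | VC [12, 2]
  [3] addr=0xa5 blk=10 s=0: MISS | VC [12, 2, 14]
  [4] addr=0xe5 blk=14 s=0: VC-HIT | VC [12, 2, 10]
  [5] addr=0xa6 blk=10 s=0: VC-HIT | VC [12, 2, 14]
  [6] addr=0xac blk=10 s=0: L1-HIT | VC [12, 2, 14]
  [7] addr=0x27 blk=2 s=0: VC-HIT | VC [12, 10, 14]
  [8] addr=0x20 blk=2 s=0: L1-HIT | VC [12, 10, 14]
  [9] addr=0xab blk=10 s=0: VC-HIT | VC [12, 2, 14]
  [10] addr=0x2b blk=2 s=0: VC-HIT | VC [12, 10, 14]
  [11] addr=0xee blk=14 s=0: VC-HIT | VC [12, 10, 2]

VC = [12, 10, 2]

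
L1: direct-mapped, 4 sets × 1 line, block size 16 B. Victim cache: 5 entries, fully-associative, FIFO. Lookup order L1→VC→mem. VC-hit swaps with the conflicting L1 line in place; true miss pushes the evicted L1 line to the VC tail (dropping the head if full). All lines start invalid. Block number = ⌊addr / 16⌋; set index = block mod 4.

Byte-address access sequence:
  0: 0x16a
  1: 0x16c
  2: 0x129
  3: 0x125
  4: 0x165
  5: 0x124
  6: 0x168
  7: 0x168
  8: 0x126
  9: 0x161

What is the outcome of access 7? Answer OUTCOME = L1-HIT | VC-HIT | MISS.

OUTCOME = L1-HIT

  [0] addr=0x16a blk=22 s=2: MISS | VC []
  [1] addr=0x16c blk=22 s=2: L1-HIT | VC []
  [2] addr=0x129 blk=18 s=2: MISS | VC [22]
  [3] addr=0x125 blk=18 s=2: L1-HIT | VC [22]
  [4] addr=0x165 blk=22 s=2: VC-HIT | VC [18]
  [5] addr=0x124 blk=18 s=2: VC-HIT | VC [22]
  [6] addr=0x168 blk=22 s=2: VC-HIT | VC [18]
  [7] addr=0x168 blk=22 s=2: L1-HIT | VC [18]
  [8] addr=0x126 blk=18 s=2: VC-HIT | VC [22]
  [9] addr=0x161 blk=22 s=2: VC-HIT | VC [18]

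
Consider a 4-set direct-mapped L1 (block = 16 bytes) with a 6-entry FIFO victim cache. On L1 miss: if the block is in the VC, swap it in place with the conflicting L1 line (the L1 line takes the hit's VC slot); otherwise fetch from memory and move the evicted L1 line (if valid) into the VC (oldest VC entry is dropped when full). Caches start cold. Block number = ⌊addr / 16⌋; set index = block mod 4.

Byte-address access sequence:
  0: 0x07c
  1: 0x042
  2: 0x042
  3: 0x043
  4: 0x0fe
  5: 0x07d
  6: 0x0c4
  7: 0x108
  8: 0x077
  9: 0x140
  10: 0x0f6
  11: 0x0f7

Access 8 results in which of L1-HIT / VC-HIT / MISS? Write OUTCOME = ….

OUTCOME = L1-HIT

#0 0x7c→b7/s3 MISS; vc=[]
#1 0x42→b4/s0 MISS; vc=[]
#2 0x42→b4/s0 L1-HIT; vc=[]
#3 0x43→b4/s0 L1-HIT; vc=[]
#4 0xfe→b15/s3 MISS; vc=[7]
#5 0x7d→b7/s3 VC-HIT; vc=[15]
#6 0xc4→b12/s0 MISS; vc=[15,4]
#7 0x108→b16/s0 MISS; vc=[15,4,12]
#8 0x77→b7/s3 L1-HIT; vc=[15,4,12]
#9 0x140→b20/s0 MISS; vc=[15,4,12,16]
#10 0xf6→b15/s3 VC-HIT; vc=[7,4,12,16]
#11 0xf7→b15/s3 L1-HIT; vc=[7,4,12,16]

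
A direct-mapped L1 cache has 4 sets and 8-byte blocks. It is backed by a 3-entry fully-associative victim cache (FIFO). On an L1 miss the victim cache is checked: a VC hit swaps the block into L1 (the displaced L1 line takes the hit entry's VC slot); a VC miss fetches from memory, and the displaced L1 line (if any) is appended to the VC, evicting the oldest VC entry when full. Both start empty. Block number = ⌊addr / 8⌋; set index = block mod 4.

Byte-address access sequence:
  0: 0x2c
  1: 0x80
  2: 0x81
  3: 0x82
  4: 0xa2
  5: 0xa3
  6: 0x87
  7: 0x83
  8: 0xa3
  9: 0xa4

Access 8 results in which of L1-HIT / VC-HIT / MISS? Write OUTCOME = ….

0: 0x2c (blk 5, set 1) → MISS  vc=[]
1: 0x80 (blk 16, set 0) → MISS  vc=[]
2: 0x81 (blk 16, set 0) → L1-HIT  vc=[]
3: 0x82 (blk 16, set 0) → L1-HIT  vc=[]
4: 0xa2 (blk 20, set 0) → MISS  vc=[16]
5: 0xa3 (blk 20, set 0) → L1-HIT  vc=[16]
6: 0x87 (blk 16, set 0) → VC-HIT  vc=[20]
7: 0x83 (blk 16, set 0) → L1-HIT  vc=[20]
8: 0xa3 (blk 20, set 0) → VC-HIT  vc=[16]
9: 0xa4 (blk 20, set 0) → L1-HIT  vc=[16]

OUTCOME = VC-HIT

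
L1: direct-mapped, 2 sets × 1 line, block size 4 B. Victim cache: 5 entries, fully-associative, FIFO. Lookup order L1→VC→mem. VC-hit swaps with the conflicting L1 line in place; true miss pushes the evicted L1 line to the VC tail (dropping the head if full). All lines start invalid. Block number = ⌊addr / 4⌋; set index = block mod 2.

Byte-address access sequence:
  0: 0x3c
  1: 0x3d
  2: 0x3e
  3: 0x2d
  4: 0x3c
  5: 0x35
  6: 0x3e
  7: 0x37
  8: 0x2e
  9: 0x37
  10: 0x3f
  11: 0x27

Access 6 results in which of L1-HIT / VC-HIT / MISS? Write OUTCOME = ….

0: 0x3c (blk 15, set 1) → MISS  vc=[]
1: 0x3d (blk 15, set 1) → L1-HIT  vc=[]
2: 0x3e (blk 15, set 1) → L1-HIT  vc=[]
3: 0x2d (blk 11, set 1) → MISS  vc=[15]
4: 0x3c (blk 15, set 1) → VC-HIT  vc=[11]
5: 0x35 (blk 13, set 1) → MISS  vc=[11, 15]
6: 0x3e (blk 15, set 1) → VC-HIT  vc=[11, 13]
7: 0x37 (blk 13, set 1) → VC-HIT  vc=[11, 15]
8: 0x2e (blk 11, set 1) → VC-HIT  vc=[13, 15]
9: 0x37 (blk 13, set 1) → VC-HIT  vc=[11, 15]
10: 0x3f (blk 15, set 1) → VC-HIT  vc=[11, 13]
11: 0x27 (blk 9, set 1) → MISS  vc=[11, 13, 15]

OUTCOME = VC-HIT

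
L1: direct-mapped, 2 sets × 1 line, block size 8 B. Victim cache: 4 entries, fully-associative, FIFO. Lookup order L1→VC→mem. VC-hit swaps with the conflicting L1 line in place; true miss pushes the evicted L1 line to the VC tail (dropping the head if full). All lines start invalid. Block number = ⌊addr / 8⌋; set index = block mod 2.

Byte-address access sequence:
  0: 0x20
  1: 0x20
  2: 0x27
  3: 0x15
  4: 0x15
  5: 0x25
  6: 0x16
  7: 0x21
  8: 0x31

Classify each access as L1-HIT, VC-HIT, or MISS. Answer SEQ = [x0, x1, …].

#0 0x20→b4/s0 MISS; vc=[]
#1 0x20→b4/s0 L1-HIT; vc=[]
#2 0x27→b4/s0 L1-HIT; vc=[]
#3 0x15→b2/s0 MISS; vc=[4]
#4 0x15→b2/s0 L1-HIT; vc=[4]
#5 0x25→b4/s0 VC-HIT; vc=[2]
#6 0x16→b2/s0 VC-HIT; vc=[4]
#7 0x21→b4/s0 VC-HIT; vc=[2]
#8 0x31→b6/s0 MISS; vc=[2,4]

SEQ = [MISS, L1-HIT, L1-HIT, MISS, L1-HIT, VC-HIT, VC-HIT, VC-HIT, MISS]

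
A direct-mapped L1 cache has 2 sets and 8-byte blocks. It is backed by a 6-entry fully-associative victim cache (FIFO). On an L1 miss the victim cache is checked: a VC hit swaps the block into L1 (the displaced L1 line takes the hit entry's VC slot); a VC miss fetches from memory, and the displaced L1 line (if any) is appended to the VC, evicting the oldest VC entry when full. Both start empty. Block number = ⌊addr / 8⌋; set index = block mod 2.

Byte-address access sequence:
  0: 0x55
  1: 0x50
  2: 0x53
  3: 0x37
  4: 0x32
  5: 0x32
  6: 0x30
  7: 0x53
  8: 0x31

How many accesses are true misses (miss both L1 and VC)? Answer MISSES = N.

  [0] addr=0x55 blk=10 s=0: MISS | VC []
  [1] addr=0x50 blk=10 s=0: L1-HIT | VC []
  [2] addr=0x53 blk=10 s=0: L1-HIT | VC []
  [3] addr=0x37 blk=6 s=0: MISS | VC [10]
  [4] addr=0x32 blk=6 s=0: L1-HIT | VC [10]
  [5] addr=0x32 blk=6 s=0: L1-HIT | VC [10]
  [6] addr=0x30 blk=6 s=0: L1-HIT | VC [10]
  [7] addr=0x53 blk=10 s=0: VC-HIT | VC [6]
  [8] addr=0x31 blk=6 s=0: VC-HIT | VC [10]

MISSES = 2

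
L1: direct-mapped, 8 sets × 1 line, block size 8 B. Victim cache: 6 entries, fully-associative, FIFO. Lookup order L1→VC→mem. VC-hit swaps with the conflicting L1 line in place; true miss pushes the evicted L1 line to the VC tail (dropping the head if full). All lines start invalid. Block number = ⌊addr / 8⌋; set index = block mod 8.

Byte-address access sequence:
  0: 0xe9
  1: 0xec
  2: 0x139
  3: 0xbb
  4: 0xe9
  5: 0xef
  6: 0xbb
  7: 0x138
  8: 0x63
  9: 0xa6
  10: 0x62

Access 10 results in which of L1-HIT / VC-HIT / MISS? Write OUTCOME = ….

#0 0xe9→b29/s5 MISS; vc=[]
#1 0xec→b29/s5 L1-HIT; vc=[]
#2 0x139→b39/s7 MISS; vc=[]
#3 0xbb→b23/s7 MISS; vc=[39]
#4 0xe9→b29/s5 L1-HIT; vc=[39]
#5 0xef→b29/s5 L1-HIT; vc=[39]
#6 0xbb→b23/s7 L1-HIT; vc=[39]
#7 0x138→b39/s7 VC-HIT; vc=[23]
#8 0x63→b12/s4 MISS; vc=[23]
#9 0xa6→b20/s4 MISS; vc=[23,12]
#10 0x62→b12/s4 VC-HIT; vc=[23,20]

OUTCOME = VC-HIT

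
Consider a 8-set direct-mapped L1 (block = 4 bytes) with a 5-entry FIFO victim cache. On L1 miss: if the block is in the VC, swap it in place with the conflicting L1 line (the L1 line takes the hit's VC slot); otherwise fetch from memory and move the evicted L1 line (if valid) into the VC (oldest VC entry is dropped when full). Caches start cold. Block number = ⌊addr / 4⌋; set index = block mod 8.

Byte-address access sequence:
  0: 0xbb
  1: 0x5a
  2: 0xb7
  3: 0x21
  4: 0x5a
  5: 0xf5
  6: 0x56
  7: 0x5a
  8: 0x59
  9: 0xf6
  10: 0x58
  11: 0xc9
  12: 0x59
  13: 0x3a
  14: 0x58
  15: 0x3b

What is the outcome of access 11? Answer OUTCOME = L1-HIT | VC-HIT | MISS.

#0 0xbb→b46/s6 MISS; vc=[]
#1 0x5a→b22/s6 MISS; vc=[46]
#2 0xb7→b45/s5 MISS; vc=[46]
#3 0x21→b8/s0 MISS; vc=[46]
#4 0x5a→b22/s6 L1-HIT; vc=[46]
#5 0xf5→b61/s5 MISS; vc=[46,45]
#6 0x56→b21/s5 MISS; vc=[46,45,61]
#7 0x5a→b22/s6 L1-HIT; vc=[46,45,61]
#8 0x59→b22/s6 L1-HIT; vc=[46,45,61]
#9 0xf6→b61/s5 VC-HIT; vc=[46,45,21]
#10 0x58→b22/s6 L1-HIT; vc=[46,45,21]
#11 0xc9→b50/s2 MISS; vc=[46,45,21]
#12 0x59→b22/s6 L1-HIT; vc=[46,45,21]
#13 0x3a→b14/s6 MISS; vc=[46,45,21,22]
#14 0x58→b22/s6 VC-HIT; vc=[46,45,21,14]
#15 0x3b→b14/s6 VC-HIT; vc=[46,45,21,22]

OUTCOME = MISS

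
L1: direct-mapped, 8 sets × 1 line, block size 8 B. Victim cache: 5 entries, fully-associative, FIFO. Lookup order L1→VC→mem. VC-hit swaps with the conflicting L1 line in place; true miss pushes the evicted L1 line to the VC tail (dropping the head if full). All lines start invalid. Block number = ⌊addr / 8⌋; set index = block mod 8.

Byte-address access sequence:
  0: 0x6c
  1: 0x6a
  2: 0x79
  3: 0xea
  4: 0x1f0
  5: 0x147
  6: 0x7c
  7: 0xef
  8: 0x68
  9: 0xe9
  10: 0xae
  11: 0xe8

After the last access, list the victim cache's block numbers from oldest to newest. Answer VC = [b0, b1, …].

  [0] addr=0x6c blk=13 s=5: MISS | VC []
  [1] addr=0x6a blk=13 s=5: L1-HIT | VC []
  [2] addr=0x79 blk=15 s=7: MISS | VC []
  [3] addr=0xea blk=29 s=5: MISS | VC [13]
  [4] addr=0x1f0 blk=62 s=6: MISS | VC [13]
  [5] addr=0x147 blk=40 s=0: MISS | VC [13]
  [6] addr=0x7c blk=15 s=7: L1-HIT | VC [13]
  [7] addr=0xef blk=29 s=5: L1-HIT | VC [13]
  [8] addr=0x68 blk=13 s=5: VC-HIT | VC [29]
  [9] addr=0xe9 blk=29 s=5: VC-HIT | VC [13]
  [10] addr=0xae blk=21 s=5: MISS | VC [13, 29]
  [11] addr=0xe8 blk=29 s=5: VC-HIT | VC [13, 21]

VC = [13, 21]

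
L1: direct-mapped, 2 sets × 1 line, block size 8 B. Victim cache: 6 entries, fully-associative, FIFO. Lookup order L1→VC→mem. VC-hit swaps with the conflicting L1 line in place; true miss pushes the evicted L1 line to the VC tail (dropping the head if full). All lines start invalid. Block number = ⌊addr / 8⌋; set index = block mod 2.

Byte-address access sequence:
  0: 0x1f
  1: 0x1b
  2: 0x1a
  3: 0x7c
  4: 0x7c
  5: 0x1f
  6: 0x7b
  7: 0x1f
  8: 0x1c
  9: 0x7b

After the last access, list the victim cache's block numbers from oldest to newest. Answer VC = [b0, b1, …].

  [0] addr=0x1f blk=3 s=1: MISS | VC []
  [1] addr=0x1b blk=3 s=1: L1-HIT | VC []
  [2] addr=0x1a blk=3 s=1: L1-HIT | VC []
  [3] addr=0x7c blk=15 s=1: MISS | VC [3]
  [4] addr=0x7c blk=15 s=1: L1-HIT | VC [3]
  [5] addr=0x1f blk=3 s=1: VC-HIT | VC [15]
  [6] addr=0x7b blk=15 s=1: VC-HIT | VC [3]
  [7] addr=0x1f blk=3 s=1: VC-HIT | VC [15]
  [8] addr=0x1c blk=3 s=1: L1-HIT | VC [15]
  [9] addr=0x7b blk=15 s=1: VC-HIT | VC [3]

VC = [3]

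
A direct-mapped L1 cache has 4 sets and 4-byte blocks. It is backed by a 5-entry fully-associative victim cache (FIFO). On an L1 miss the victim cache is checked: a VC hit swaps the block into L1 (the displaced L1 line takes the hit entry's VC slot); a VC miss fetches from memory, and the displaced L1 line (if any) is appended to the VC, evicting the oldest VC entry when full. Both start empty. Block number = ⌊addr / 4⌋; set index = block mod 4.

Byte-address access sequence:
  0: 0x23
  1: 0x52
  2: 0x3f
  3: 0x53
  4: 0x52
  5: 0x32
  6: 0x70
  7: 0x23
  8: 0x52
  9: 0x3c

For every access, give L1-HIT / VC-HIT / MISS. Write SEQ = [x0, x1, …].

  [0] addr=0x23 blk=8 s=0: MISS | VC []
  [1] addr=0x52 blk=20 s=0: MISS | VC [8]
  [2] addr=0x3f blk=15 s=3: MISS | VC [8]
  [3] addr=0x53 blk=20 s=0: L1-HIT | VC [8]
  [4] addr=0x52 blk=20 s=0: L1-HIT | VC [8]
  [5] addr=0x32 blk=12 s=0: MISS | VC [8, 20]
  [6] addr=0x70 blk=28 s=0: MISS | VC [8, 20, 12]
  [7] addr=0x23 blk=8 s=0: VC-HIT | VC [28, 20, 12]
  [8] addr=0x52 blk=20 s=0: VC-HIT | VC [28, 8, 12]
  [9] addr=0x3c blk=15 s=3: L1-HIT | VC [28, 8, 12]

SEQ = [MISS, MISS, MISS, L1-HIT, L1-HIT, MISS, MISS, VC-HIT, VC-HIT, L1-HIT]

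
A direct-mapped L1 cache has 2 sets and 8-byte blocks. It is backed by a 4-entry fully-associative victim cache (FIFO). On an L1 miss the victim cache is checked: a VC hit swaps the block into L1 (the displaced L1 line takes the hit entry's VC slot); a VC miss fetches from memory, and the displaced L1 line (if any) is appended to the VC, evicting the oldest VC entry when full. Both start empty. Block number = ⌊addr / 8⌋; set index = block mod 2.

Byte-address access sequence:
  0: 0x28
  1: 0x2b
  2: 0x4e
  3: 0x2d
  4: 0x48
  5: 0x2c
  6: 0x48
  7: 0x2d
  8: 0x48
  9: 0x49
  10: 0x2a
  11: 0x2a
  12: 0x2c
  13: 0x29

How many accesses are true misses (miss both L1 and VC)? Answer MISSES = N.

0: 0x28 (blk 5, set 1) → MISS  vc=[]
1: 0x2b (blk 5, set 1) → L1-HIT  vc=[]
2: 0x4e (blk 9, set 1) → MISS  vc=[5]
3: 0x2d (blk 5, set 1) → VC-HIT  vc=[9]
4: 0x48 (blk 9, set 1) → VC-HIT  vc=[5]
5: 0x2c (blk 5, set 1) → VC-HIT  vc=[9]
6: 0x48 (blk 9, set 1) → VC-HIT  vc=[5]
7: 0x2d (blk 5, set 1) → VC-HIT  vc=[9]
8: 0x48 (blk 9, set 1) → VC-HIT  vc=[5]
9: 0x49 (blk 9, set 1) → L1-HIT  vc=[5]
10: 0x2a (blk 5, set 1) → VC-HIT  vc=[9]
11: 0x2a (blk 5, set 1) → L1-HIT  vc=[9]
12: 0x2c (blk 5, set 1) → L1-HIT  vc=[9]
13: 0x29 (blk 5, set 1) → L1-HIT  vc=[9]

MISSES = 2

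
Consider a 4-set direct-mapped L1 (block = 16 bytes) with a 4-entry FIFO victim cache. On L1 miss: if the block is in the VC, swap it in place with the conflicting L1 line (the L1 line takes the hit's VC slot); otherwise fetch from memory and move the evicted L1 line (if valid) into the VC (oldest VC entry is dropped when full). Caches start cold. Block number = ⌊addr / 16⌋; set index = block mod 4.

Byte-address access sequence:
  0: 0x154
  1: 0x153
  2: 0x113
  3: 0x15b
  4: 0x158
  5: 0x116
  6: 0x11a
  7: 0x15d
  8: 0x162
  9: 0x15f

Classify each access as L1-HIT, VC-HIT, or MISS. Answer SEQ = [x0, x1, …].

SEQ = [MISS, L1-HIT, MISS, VC-HIT, L1-HIT, VC-HIT, L1-HIT, VC-HIT, MISS, L1-HIT]

0: 0x154 (blk 21, set 1) → MISS  vc=[]
1: 0x153 (blk 21, set 1) → L1-HIT  vc=[]
2: 0x113 (blk 17, set 1) → MISS  vc=[21]
3: 0x15b (blk 21, set 1) → VC-HIT  vc=[17]
4: 0x158 (blk 21, set 1) → L1-HIT  vc=[17]
5: 0x116 (blk 17, set 1) → VC-HIT  vc=[21]
6: 0x11a (blk 17, set 1) → L1-HIT  vc=[21]
7: 0x15d (blk 21, set 1) → VC-HIT  vc=[17]
8: 0x162 (blk 22, set 2) → MISS  vc=[17]
9: 0x15f (blk 21, set 1) → L1-HIT  vc=[17]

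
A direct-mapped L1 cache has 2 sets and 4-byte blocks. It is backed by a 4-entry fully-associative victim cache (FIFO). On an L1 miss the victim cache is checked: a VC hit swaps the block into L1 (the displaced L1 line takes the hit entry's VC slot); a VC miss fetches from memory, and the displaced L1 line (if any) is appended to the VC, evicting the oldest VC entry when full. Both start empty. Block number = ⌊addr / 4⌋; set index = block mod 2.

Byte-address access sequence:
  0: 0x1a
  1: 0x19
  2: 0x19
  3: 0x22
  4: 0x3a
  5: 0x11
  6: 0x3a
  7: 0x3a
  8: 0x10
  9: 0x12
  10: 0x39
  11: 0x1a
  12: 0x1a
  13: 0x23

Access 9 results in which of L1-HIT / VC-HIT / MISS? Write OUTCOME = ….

#0 0x1a→b6/s0 MISS; vc=[]
#1 0x19→b6/s0 L1-HIT; vc=[]
#2 0x19→b6/s0 L1-HIT; vc=[]
#3 0x22→b8/s0 MISS; vc=[6]
#4 0x3a→b14/s0 MISS; vc=[6,8]
#5 0x11→b4/s0 MISS; vc=[6,8,14]
#6 0x3a→b14/s0 VC-HIT; vc=[6,8,4]
#7 0x3a→b14/s0 L1-HIT; vc=[6,8,4]
#8 0x10→b4/s0 VC-HIT; vc=[6,8,14]
#9 0x12→b4/s0 L1-HIT; vc=[6,8,14]
#10 0x39→b14/s0 VC-HIT; vc=[6,8,4]
#11 0x1a→b6/s0 VC-HIT; vc=[14,8,4]
#12 0x1a→b6/s0 L1-HIT; vc=[14,8,4]
#13 0x23→b8/s0 VC-HIT; vc=[14,6,4]

OUTCOME = L1-HIT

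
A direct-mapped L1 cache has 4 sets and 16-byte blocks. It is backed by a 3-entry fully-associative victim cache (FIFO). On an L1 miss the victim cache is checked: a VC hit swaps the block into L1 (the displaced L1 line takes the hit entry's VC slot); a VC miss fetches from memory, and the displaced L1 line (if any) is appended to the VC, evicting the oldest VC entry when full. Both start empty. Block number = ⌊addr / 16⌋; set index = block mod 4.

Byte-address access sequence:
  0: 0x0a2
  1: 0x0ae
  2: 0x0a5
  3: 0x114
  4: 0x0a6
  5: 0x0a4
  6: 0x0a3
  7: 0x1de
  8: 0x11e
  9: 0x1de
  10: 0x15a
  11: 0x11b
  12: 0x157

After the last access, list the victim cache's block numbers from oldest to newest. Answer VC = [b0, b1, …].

0: 0xa2 (blk 10, set 2) → MISS  vc=[]
1: 0xae (blk 10, set 2) → L1-HIT  vc=[]
2: 0xa5 (blk 10, set 2) → L1-HIT  vc=[]
3: 0x114 (blk 17, set 1) → MISS  vc=[]
4: 0xa6 (blk 10, set 2) → L1-HIT  vc=[]
5: 0xa4 (blk 10, set 2) → L1-HIT  vc=[]
6: 0xa3 (blk 10, set 2) → L1-HIT  vc=[]
7: 0x1de (blk 29, set 1) → MISS  vc=[17]
8: 0x11e (blk 17, set 1) → VC-HIT  vc=[29]
9: 0x1de (blk 29, set 1) → VC-HIT  vc=[17]
10: 0x15a (blk 21, set 1) → MISS  vc=[17, 29]
11: 0x11b (blk 17, set 1) → VC-HIT  vc=[21, 29]
12: 0x157 (blk 21, set 1) → VC-HIT  vc=[17, 29]

VC = [17, 29]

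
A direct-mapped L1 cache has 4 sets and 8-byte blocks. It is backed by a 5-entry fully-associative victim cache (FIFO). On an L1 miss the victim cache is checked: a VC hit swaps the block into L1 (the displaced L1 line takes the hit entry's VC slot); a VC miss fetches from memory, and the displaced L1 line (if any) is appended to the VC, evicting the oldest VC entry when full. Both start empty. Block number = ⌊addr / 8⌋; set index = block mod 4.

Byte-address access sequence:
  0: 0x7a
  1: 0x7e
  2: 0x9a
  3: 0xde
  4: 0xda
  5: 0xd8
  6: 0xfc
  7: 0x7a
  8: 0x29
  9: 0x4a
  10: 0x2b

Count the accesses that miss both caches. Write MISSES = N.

  [0] addr=0x7a blk=15 s=3: MISS | VC []
  [1] addr=0x7e blk=15 s=3: L1-HIT | VC []
  [2] addr=0x9a blk=19 s=3: MISS | VC [15]
  [3] addr=0xde blk=27 s=3: MISS | VC [15, 19]
  [4] addr=0xda blk=27 s=3: L1-HIT | VC [15, 19]
  [5] addr=0xd8 blk=27 s=3: L1-HIT | VC [15, 19]
  [6] addr=0xfc blk=31 s=3: MISS | VC [15, 19, 27]
  [7] addr=0x7a blk=15 s=3: VC-HIT | VC [31, 19, 27]
  [8] addr=0x29 blk=5 s=1: MISS | VC [31, 19, 27]
  [9] addr=0x4a blk=9 s=1: MISS | VC [31, 19, 27, 5]
  [10] addr=0x2b blk=5 s=1: VC-HIT | VC [31, 19, 27, 9]

MISSES = 6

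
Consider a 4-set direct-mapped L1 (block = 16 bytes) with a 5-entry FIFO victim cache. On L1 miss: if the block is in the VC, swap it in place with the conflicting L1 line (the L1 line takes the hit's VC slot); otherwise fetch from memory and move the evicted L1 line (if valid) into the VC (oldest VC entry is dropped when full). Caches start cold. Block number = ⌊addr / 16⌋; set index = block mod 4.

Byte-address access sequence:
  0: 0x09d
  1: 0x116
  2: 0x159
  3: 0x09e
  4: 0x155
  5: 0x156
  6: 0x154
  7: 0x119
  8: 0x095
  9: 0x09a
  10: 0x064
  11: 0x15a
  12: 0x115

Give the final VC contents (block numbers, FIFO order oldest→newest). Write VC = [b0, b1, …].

VC = [21, 9]

  [0] addr=0x9d blk=9 s=1: MISS | VC []
  [1] addr=0x116 blk=17 s=1: MISS | VC [9]
  [2] addr=0x159 blk=21 s=1: MISS | VC [9, 17]
  [3] addr=0x9e blk=9 s=1: VC-HIT | VC [21, 17]
  [4] addr=0x155 blk=21 s=1: VC-HIT | VC [9, 17]
  [5] addr=0x156 blk=21 s=1: L1-HIT | VC [9, 17]
  [6] addr=0x154 blk=21 s=1: L1-HIT | VC [9, 17]
  [7] addr=0x119 blk=17 s=1: VC-HIT | VC [9, 21]
  [8] addr=0x95 blk=9 s=1: VC-HIT | VC [17, 21]
  [9] addr=0x9a blk=9 s=1: L1-HIT | VC [17, 21]
  [10] addr=0x64 blk=6 s=2: MISS | VC [17, 21]
  [11] addr=0x15a blk=21 s=1: VC-HIT | VC [17, 9]
  [12] addr=0x115 blk=17 s=1: VC-HIT | VC [21, 9]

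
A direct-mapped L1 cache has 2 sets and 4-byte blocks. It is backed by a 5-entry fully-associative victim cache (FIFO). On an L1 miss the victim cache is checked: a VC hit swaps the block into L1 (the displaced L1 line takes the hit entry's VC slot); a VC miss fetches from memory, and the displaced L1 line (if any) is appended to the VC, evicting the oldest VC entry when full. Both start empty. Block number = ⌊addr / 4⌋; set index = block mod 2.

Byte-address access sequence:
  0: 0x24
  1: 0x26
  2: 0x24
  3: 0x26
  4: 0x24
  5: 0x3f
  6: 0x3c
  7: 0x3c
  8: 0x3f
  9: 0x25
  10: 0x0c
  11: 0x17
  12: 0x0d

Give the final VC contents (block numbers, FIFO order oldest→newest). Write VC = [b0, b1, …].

  [0] addr=0x24 blk=9 s=1: MISS | VC []
  [1] addr=0x26 blk=9 s=1: L1-HIT | VC []
  [2] addr=0x24 blk=9 s=1: L1-HIT | VC []
  [3] addr=0x26 blk=9 s=1: L1-HIT | VC []
  [4] addr=0x24 blk=9 s=1: L1-HIT | VC []
  [5] addr=0x3f blk=15 s=1: MISS | VC [9]
  [6] addr=0x3c blk=15 s=1: L1-HIT | VC [9]
  [7] addr=0x3c blk=15 s=1: L1-HIT | VC [9]
  [8] addr=0x3f blk=15 s=1: L1-HIT | VC [9]
  [9] addr=0x25 blk=9 s=1: VC-HIT | VC [15]
  [10] addr=0xc blk=3 s=1: MISS | VC [15, 9]
  [11] addr=0x17 blk=5 s=1: MISS | VC [15, 9, 3]
  [12] addr=0xd blk=3 s=1: VC-HIT | VC [15, 9, 5]

VC = [15, 9, 5]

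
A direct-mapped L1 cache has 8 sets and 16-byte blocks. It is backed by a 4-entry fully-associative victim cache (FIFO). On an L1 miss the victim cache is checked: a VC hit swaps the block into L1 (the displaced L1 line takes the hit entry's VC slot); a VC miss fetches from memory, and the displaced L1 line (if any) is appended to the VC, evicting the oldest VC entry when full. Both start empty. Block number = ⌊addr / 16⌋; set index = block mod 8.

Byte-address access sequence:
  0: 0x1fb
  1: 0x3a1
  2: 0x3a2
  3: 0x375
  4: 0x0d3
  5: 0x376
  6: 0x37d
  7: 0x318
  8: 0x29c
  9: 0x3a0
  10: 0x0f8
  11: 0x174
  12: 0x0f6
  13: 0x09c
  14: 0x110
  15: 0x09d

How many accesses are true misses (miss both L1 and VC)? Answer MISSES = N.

MISSES = 10

  [0] addr=0x1fb blk=31 s=7: MISS | VC []
  [1] addr=0x3a1 blk=58 s=2: MISS | VC []
  [2] addr=0x3a2 blk=58 s=2: L1-HIT | VC []
  [3] addr=0x375 blk=55 s=7: MISS | VC [31]
  [4] addr=0xd3 blk=13 s=5: MISS | VC [31]
  [5] addr=0x376 blk=55 s=7: L1-HIT | VC [31]
  [6] addr=0x37d blk=55 s=7: L1-HIT | VC [31]
  [7] addr=0x318 blk=49 s=1: MISS | VC [31]
  [8] addr=0x29c blk=41 s=1: MISS | VC [31, 49]
  [9] addr=0x3a0 blk=58 s=2: L1-HIT | VC [31, 49]
  [10] addr=0xf8 blk=15 s=7: MISS | VC [31, 49, 55]
  [11] addr=0x174 blk=23 s=7: MISS | VC [31, 49, 55, 15]
  [12] addr=0xf6 blk=15 s=7: VC-HIT | VC [31, 49, 55, 23]
  [13] addr=0x9c blk=9 s=1: MISS | VC [49, 55, 23, 41]
  [14] addr=0x110 blk=17 s=1: MISS | VC [55, 23, 41, 9]
  [15] addr=0x9d blk=9 s=1: VC-HIT | VC [55, 23, 41, 17]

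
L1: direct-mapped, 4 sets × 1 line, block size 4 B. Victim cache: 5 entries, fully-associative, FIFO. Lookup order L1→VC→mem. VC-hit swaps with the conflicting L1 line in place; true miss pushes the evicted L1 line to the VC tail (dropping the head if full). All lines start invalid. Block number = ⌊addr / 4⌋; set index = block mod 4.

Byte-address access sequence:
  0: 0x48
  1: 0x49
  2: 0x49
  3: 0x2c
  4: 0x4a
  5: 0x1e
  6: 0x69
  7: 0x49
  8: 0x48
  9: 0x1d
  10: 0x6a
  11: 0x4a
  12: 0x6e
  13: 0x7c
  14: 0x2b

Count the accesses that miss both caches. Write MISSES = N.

MISSES = 7

#0 0x48→b18/s2 MISS; vc=[]
#1 0x49→b18/s2 L1-HIT; vc=[]
#2 0x49→b18/s2 L1-HIT; vc=[]
#3 0x2c→b11/s3 MISS; vc=[]
#4 0x4a→b18/s2 L1-HIT; vc=[]
#5 0x1e→b7/s3 MISS; vc=[11]
#6 0x69→b26/s2 MISS; vc=[11,18]
#7 0x49→b18/s2 VC-HIT; vc=[11,26]
#8 0x48→b18/s2 L1-HIT; vc=[11,26]
#9 0x1d→b7/s3 L1-HIT; vc=[11,26]
#10 0x6a→b26/s2 VC-HIT; vc=[11,18]
#11 0x4a→b18/s2 VC-HIT; vc=[11,26]
#12 0x6e→b27/s3 MISS; vc=[11,26,7]
#13 0x7c→b31/s3 MISS; vc=[11,26,7,27]
#14 0x2b→b10/s2 MISS; vc=[11,26,7,27,18]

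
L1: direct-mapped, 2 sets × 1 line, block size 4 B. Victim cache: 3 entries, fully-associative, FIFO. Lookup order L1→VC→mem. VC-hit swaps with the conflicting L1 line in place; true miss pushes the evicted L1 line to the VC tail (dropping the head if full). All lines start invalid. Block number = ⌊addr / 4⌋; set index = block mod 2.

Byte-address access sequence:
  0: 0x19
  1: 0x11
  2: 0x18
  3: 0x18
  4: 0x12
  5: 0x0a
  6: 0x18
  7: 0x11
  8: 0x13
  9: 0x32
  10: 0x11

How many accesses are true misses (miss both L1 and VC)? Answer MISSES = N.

  [0] addr=0x19 blk=6 s=0: MISS | VC []
  [1] addr=0x11 blk=4 s=0: MISS | VC [6]
  [2] addr=0x18 blk=6 s=0: VC-HIT | VC [4]
  [3] addr=0x18 blk=6 s=0: L1-HIT | VC [4]
  [4] addr=0x12 blk=4 s=0: VC-HIT | VC [6]
  [5] addr=0xa blk=2 s=0: MISS | VC [6, 4]
  [6] addr=0x18 blk=6 s=0: VC-HIT | VC [2, 4]
  [7] addr=0x11 blk=4 s=0: VC-HIT | VC [2, 6]
  [8] addr=0x13 blk=4 s=0: L1-HIT | VC [2, 6]
  [9] addr=0x32 blk=12 s=0: MISS | VC [2, 6, 4]
  [10] addr=0x11 blk=4 s=0: VC-HIT | VC [2, 6, 12]

MISSES = 4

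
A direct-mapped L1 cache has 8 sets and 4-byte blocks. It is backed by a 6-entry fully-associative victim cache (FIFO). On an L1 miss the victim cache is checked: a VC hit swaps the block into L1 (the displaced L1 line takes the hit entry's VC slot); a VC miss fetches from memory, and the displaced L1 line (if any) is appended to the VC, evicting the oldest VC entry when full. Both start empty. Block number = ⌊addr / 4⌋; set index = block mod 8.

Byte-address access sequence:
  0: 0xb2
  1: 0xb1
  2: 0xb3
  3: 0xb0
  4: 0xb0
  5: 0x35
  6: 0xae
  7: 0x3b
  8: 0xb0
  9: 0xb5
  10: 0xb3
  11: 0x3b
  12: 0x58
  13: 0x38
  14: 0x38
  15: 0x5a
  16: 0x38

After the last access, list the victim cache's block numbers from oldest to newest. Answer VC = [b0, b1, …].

VC = [13, 22]

#0 0xb2→b44/s4 MISS; vc=[]
#1 0xb1→b44/s4 L1-HIT; vc=[]
#2 0xb3→b44/s4 L1-HIT; vc=[]
#3 0xb0→b44/s4 L1-HIT; vc=[]
#4 0xb0→b44/s4 L1-HIT; vc=[]
#5 0x35→b13/s5 MISS; vc=[]
#6 0xae→b43/s3 MISS; vc=[]
#7 0x3b→b14/s6 MISS; vc=[]
#8 0xb0→b44/s4 L1-HIT; vc=[]
#9 0xb5→b45/s5 MISS; vc=[13]
#10 0xb3→b44/s4 L1-HIT; vc=[13]
#11 0x3b→b14/s6 L1-HIT; vc=[13]
#12 0x58→b22/s6 MISS; vc=[13,14]
#13 0x38→b14/s6 VC-HIT; vc=[13,22]
#14 0x38→b14/s6 L1-HIT; vc=[13,22]
#15 0x5a→b22/s6 VC-HIT; vc=[13,14]
#16 0x38→b14/s6 VC-HIT; vc=[13,22]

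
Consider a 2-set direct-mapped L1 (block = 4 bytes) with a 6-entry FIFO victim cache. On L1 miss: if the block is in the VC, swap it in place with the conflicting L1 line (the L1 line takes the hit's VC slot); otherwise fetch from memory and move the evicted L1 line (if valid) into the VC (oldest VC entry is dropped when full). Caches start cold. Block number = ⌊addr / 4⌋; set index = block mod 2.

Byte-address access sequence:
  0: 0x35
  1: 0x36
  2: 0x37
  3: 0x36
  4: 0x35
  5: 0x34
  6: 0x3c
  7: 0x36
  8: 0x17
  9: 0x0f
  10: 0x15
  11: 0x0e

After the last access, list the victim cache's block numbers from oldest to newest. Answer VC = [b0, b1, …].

VC = [15, 13, 5]

0: 0x35 (blk 13, set 1) → MISS  vc=[]
1: 0x36 (blk 13, set 1) → L1-HIT  vc=[]
2: 0x37 (blk 13, set 1) → L1-HIT  vc=[]
3: 0x36 (blk 13, set 1) → L1-HIT  vc=[]
4: 0x35 (blk 13, set 1) → L1-HIT  vc=[]
5: 0x34 (blk 13, set 1) → L1-HIT  vc=[]
6: 0x3c (blk 15, set 1) → MISS  vc=[13]
7: 0x36 (blk 13, set 1) → VC-HIT  vc=[15]
8: 0x17 (blk 5, set 1) → MISS  vc=[15, 13]
9: 0xf (blk 3, set 1) → MISS  vc=[15, 13, 5]
10: 0x15 (blk 5, set 1) → VC-HIT  vc=[15, 13, 3]
11: 0xe (blk 3, set 1) → VC-HIT  vc=[15, 13, 5]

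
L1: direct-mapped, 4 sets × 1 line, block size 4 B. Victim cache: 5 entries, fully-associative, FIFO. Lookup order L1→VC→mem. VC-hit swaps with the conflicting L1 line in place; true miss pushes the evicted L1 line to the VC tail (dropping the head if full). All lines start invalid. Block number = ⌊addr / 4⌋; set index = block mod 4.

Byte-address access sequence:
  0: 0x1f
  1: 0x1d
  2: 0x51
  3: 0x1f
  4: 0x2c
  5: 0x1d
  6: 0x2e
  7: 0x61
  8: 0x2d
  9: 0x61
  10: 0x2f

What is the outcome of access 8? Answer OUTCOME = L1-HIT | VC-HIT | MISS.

OUTCOME = L1-HIT

0: 0x1f (blk 7, set 3) → MISS  vc=[]
1: 0x1d (blk 7, set 3) → L1-HIT  vc=[]
2: 0x51 (blk 20, set 0) → MISS  vc=[]
3: 0x1f (blk 7, set 3) → L1-HIT  vc=[]
4: 0x2c (blk 11, set 3) → MISS  vc=[7]
5: 0x1d (blk 7, set 3) → VC-HIT  vc=[11]
6: 0x2e (blk 11, set 3) → VC-HIT  vc=[7]
7: 0x61 (blk 24, set 0) → MISS  vc=[7, 20]
8: 0x2d (blk 11, set 3) → L1-HIT  vc=[7, 20]
9: 0x61 (blk 24, set 0) → L1-HIT  vc=[7, 20]
10: 0x2f (blk 11, set 3) → L1-HIT  vc=[7, 20]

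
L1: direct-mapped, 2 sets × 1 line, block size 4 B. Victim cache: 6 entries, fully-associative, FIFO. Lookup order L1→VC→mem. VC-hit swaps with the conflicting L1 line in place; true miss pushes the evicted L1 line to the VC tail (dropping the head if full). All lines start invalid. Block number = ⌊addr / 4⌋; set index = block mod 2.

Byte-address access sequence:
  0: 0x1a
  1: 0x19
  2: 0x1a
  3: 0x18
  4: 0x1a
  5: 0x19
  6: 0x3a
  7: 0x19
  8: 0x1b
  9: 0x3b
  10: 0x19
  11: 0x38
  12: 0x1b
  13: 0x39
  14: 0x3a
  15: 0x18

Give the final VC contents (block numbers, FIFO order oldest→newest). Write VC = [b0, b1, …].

VC = [14]

#0 0x1a→b6/s0 MISS; vc=[]
#1 0x19→b6/s0 L1-HIT; vc=[]
#2 0x1a→b6/s0 L1-HIT; vc=[]
#3 0x18→b6/s0 L1-HIT; vc=[]
#4 0x1a→b6/s0 L1-HIT; vc=[]
#5 0x19→b6/s0 L1-HIT; vc=[]
#6 0x3a→b14/s0 MISS; vc=[6]
#7 0x19→b6/s0 VC-HIT; vc=[14]
#8 0x1b→b6/s0 L1-HIT; vc=[14]
#9 0x3b→b14/s0 VC-HIT; vc=[6]
#10 0x19→b6/s0 VC-HIT; vc=[14]
#11 0x38→b14/s0 VC-HIT; vc=[6]
#12 0x1b→b6/s0 VC-HIT; vc=[14]
#13 0x39→b14/s0 VC-HIT; vc=[6]
#14 0x3a→b14/s0 L1-HIT; vc=[6]
#15 0x18→b6/s0 VC-HIT; vc=[14]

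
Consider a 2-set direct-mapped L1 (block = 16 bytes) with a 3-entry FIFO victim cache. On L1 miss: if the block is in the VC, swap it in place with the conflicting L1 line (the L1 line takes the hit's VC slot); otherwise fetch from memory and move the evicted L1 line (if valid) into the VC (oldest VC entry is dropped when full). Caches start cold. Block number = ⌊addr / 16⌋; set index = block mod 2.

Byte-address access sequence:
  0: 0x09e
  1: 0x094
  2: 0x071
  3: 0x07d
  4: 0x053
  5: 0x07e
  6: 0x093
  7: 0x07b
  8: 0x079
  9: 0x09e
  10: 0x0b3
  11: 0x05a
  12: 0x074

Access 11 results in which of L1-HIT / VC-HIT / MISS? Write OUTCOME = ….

OUTCOME = VC-HIT

  [0] addr=0x9e blk=9 s=1: MISS | VC []
  [1] addr=0x94 blk=9 s=1: L1-HIT | VC []
  [2] addr=0x71 blk=7 s=1: MISS | VC [9]
  [3] addr=0x7d blk=7 s=1: L1-HIT | VC [9]
  [4] addr=0x53 blk=5 s=1: MISS | VC [9, 7]
  [5] addr=0x7e blk=7 s=1: VC-HIT | VC [9, 5]
  [6] addr=0x93 blk=9 s=1: VC-HIT | VC [7, 5]
  [7] addr=0x7b blk=7 s=1: VC-HIT | VC [9, 5]
  [8] addr=0x79 blk=7 s=1: L1-HIT | VC [9, 5]
  [9] addr=0x9e blk=9 s=1: VC-HIT | VC [7, 5]
  [10] addr=0xb3 blk=11 s=1: MISS | VC [7, 5, 9]
  [11] addr=0x5a blk=5 s=1: VC-HIT | VC [7, 11, 9]
  [12] addr=0x74 blk=7 s=1: VC-HIT | VC [5, 11, 9]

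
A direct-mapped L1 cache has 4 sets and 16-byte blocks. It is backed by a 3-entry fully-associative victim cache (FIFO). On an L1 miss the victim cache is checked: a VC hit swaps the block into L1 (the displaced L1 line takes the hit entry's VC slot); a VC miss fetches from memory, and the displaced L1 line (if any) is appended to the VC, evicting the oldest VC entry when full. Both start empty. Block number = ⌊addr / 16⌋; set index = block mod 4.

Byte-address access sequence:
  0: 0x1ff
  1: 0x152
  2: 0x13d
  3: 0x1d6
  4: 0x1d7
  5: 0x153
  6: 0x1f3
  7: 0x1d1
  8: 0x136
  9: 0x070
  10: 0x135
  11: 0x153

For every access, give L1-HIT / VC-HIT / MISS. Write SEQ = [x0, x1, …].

SEQ = [MISS, MISS, MISS, MISS, L1-HIT, VC-HIT, VC-HIT, VC-HIT, VC-HIT, MISS, VC-HIT, VC-HIT]

  [0] addr=0x1ff blk=31 s=3: MISS | VC []
  [1] addr=0x152 blk=21 s=1: MISS | VC []
  [2] addr=0x13d blk=19 s=3: MISS | VC [31]
  [3] addr=0x1d6 blk=29 s=1: MISS | VC [31, 21]
  [4] addr=0x1d7 blk=29 s=1: L1-HIT | VC [31, 21]
  [5] addr=0x153 blk=21 s=1: VC-HIT | VC [31, 29]
  [6] addr=0x1f3 blk=31 s=3: VC-HIT | VC [19, 29]
  [7] addr=0x1d1 blk=29 s=1: VC-HIT | VC [19, 21]
  [8] addr=0x136 blk=19 s=3: VC-HIT | VC [31, 21]
  [9] addr=0x70 blk=7 s=3: MISS | VC [31, 21, 19]
  [10] addr=0x135 blk=19 s=3: VC-HIT | VC [31, 21, 7]
  [11] addr=0x153 blk=21 s=1: VC-HIT | VC [31, 29, 7]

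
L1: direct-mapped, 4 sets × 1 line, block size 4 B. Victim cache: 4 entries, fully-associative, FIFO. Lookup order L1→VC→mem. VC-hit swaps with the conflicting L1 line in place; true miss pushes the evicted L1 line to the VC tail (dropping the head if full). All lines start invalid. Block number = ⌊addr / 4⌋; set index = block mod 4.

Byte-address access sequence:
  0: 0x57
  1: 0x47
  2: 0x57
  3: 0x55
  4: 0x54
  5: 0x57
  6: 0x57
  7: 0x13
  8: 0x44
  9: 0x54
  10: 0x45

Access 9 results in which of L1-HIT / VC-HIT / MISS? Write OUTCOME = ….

OUTCOME = VC-HIT

#0 0x57→b21/s1 MISS; vc=[]
#1 0x47→b17/s1 MISS; vc=[21]
#2 0x57→b21/s1 VC-HIT; vc=[17]
#3 0x55→b21/s1 L1-HIT; vc=[17]
#4 0x54→b21/s1 L1-HIT; vc=[17]
#5 0x57→b21/s1 L1-HIT; vc=[17]
#6 0x57→b21/s1 L1-HIT; vc=[17]
#7 0x13→b4/s0 MISS; vc=[17]
#8 0x44→b17/s1 VC-HIT; vc=[21]
#9 0x54→b21/s1 VC-HIT; vc=[17]
#10 0x45→b17/s1 VC-HIT; vc=[21]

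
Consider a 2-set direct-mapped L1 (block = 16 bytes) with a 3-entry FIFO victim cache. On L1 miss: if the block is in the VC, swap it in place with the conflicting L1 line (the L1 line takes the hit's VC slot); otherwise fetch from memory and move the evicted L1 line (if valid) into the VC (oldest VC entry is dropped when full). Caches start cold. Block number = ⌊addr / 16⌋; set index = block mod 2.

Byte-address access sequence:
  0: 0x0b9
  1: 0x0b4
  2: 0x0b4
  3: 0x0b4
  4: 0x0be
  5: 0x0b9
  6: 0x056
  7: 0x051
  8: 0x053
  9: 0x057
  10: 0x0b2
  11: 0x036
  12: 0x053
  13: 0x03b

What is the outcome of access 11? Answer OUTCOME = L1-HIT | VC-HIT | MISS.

#0 0xb9→b11/s1 MISS; vc=[]
#1 0xb4→b11/s1 L1-HIT; vc=[]
#2 0xb4→b11/s1 L1-HIT; vc=[]
#3 0xb4→b11/s1 L1-HIT; vc=[]
#4 0xbe→b11/s1 L1-HIT; vc=[]
#5 0xb9→b11/s1 L1-HIT; vc=[]
#6 0x56→b5/s1 MISS; vc=[11]
#7 0x51→b5/s1 L1-HIT; vc=[11]
#8 0x53→b5/s1 L1-HIT; vc=[11]
#9 0x57→b5/s1 L1-HIT; vc=[11]
#10 0xb2→b11/s1 VC-HIT; vc=[5]
#11 0x36→b3/s1 MISS; vc=[5,11]
#12 0x53→b5/s1 VC-HIT; vc=[3,11]
#13 0x3b→b3/s1 VC-HIT; vc=[5,11]

OUTCOME = MISS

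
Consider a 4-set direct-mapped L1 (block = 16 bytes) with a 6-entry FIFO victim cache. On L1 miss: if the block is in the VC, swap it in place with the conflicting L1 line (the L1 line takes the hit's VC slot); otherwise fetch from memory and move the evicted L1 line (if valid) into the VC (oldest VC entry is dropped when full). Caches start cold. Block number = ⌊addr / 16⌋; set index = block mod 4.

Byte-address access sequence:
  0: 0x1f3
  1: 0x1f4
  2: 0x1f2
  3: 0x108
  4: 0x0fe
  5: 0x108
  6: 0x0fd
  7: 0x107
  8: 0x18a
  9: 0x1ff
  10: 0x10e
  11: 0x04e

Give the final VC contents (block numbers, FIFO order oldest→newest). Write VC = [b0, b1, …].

VC = [15, 24, 16]

0: 0x1f3 (blk 31, set 3) → MISS  vc=[]
1: 0x1f4 (blk 31, set 3) → L1-HIT  vc=[]
2: 0x1f2 (blk 31, set 3) → L1-HIT  vc=[]
3: 0x108 (blk 16, set 0) → MISS  vc=[]
4: 0xfe (blk 15, set 3) → MISS  vc=[31]
5: 0x108 (blk 16, set 0) → L1-HIT  vc=[31]
6: 0xfd (blk 15, set 3) → L1-HIT  vc=[31]
7: 0x107 (blk 16, set 0) → L1-HIT  vc=[31]
8: 0x18a (blk 24, set 0) → MISS  vc=[31, 16]
9: 0x1ff (blk 31, set 3) → VC-HIT  vc=[15, 16]
10: 0x10e (blk 16, set 0) → VC-HIT  vc=[15, 24]
11: 0x4e (blk 4, set 0) → MISS  vc=[15, 24, 16]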